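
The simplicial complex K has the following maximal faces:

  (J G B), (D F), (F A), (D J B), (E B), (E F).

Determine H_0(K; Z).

Fix the vertex order A < B < D < E < F < G < J and write every simplex with vertices in increasing order. Then dim K = 2 and the simplices of K are:

  0-simplices (7): A, B, D, E, F, G, J
  1-simplices (9): AF, BD, BE, BG, BJ, DF, DJ, EF, GJ
  2-simplices (2): BDJ, BGJ

Hence C_0 ≅ Z^7, C_1 ≅ Z^9, C_2 ≅ Z^2.

The boundary map ∂_1: C_1 → C_0 is given by ∂[p,q] = [q] − [p].
The 7×9 boundary matrix has rank 6 and Smith normal form diag(1,1,1,1,1,1).

Boundary ∂_2: C_2 → C_1 sends each 2-simplex [p,q,r] to [q,r] − [p,r] + [p,q]. For instance
  ∂BGJ = GJ − BJ + BG,
  ∂BDJ = DJ − BJ + BD.
This gives a 9×2 integer matrix of rank 2; reducing to Smith normal form yields diagonal entries (1,1).

From H_k ≅ ker(∂_k) / im(∂_{k+1}) we obtain:

  H_0: rank C_0 − rank ∂_1 = 7 − 6 = 1, and the invariant factors of ∂_1 are all 1, so H_0 = Z.

H_0 = Z.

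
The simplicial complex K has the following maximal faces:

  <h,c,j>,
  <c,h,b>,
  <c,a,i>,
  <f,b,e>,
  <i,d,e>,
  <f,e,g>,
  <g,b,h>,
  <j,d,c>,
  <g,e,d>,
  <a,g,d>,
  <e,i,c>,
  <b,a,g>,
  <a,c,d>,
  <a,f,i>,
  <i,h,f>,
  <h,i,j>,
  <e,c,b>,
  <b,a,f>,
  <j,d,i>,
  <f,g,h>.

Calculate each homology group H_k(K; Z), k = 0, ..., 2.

H_0 = Z,  H_1 = Z ⊕ Z/2Z,  H_2 = 0.

Take the total order a < b < c < d < e < f < g < h < i < j on the vertex set. Then K (dimension 2) consists of the simplices:

  0-simplices (10): a, b, c, d, e, f, g, h, i, j
  1-simplices (30): ab, ac, ad, af, ag, ai, bc, be, bf, bg, bh, cd, ce, ch, ci, cj, de, dg, di, dj, ef, eg, ei, fg, fh, fi, gh, hi, hj, ij
  2-simplices (20): abf, abg, acd, aci, adg, afi, bce, bch, bef, bgh, cdj, cei, chj, deg, dei, dij, efg, fgh, fhi, hij

giving chain groups C_0 ≅ Z^10, C_1 ≅ Z^30, C_2 ≅ Z^20.

The boundary map ∂_1: C_1 → C_0 is given by ∂[p,q] = [q] − [p]. For instance
  ∂cd = d − c.
As a 10×30 matrix over Z this has rank 9, with invariant factors (1,1,1,1,1,1,1,1,1).

The boundary map ∂_2: C_2 → C_1 sends each 2-simplex [p,q,r] to [q,r] − [p,r] + [p,q]. For instance
  ∂adg = dg − ag + ad,
  ∂cdj = dj − cj + cd.
The 30×20 boundary matrix has rank 20 and Smith normal form diag(1,1,1,1,1,1,1,1,1,1,1,1,1,1,1,1,1,1,1,2).

From H_k ≅ ker(∂_k) / im(∂_{k+1}) we obtain:

  H_0: rank C_0 − rank ∂_1 = 10 − 9 = 1, and the invariant factors of ∂_1 are all 1, so H_0 ≅ Z.
  H_1: rank ker ∂_1 − rank ∂_2 = (30 − 9) − 20 = 1, and ∂_2 has invariant factor 2 > 1, so H_1 ≅ Z ⊕ Z/2Z.
  H_2: rank ker ∂_2 − rank ∂_3 = (20 − 20) − 0 = 0, and there is no ∂_3, so H_2 ≅ 0.

As a check, the Euler characteristic is 10 − 30 + 20 = 0, which agrees with 1 − 1 + 0 = 0.
(K is a triangulation of the Klein bottle.)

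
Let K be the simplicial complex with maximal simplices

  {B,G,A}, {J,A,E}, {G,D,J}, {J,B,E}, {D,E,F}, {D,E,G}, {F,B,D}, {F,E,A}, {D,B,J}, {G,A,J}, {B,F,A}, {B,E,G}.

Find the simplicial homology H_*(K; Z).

H_0 ≅ Z,  H_1 ≅ Z/2,  H_2 = 0.

We work with the vertex ordering A < B < D < E < F < G < J. The simplices of K, each written with vertices in increasing order, are:

  0-simplices (7): A, B, D, E, F, G, J
  1-simplices (18): AB, AE, AF, AG, AJ, BD, BE, BF, BG, BJ, DE, DF, DG, DJ, EF, EG, EJ, GJ
  2-simplices (12): ABF, ABG, AEF, AEJ, AGJ, BDF, BDJ, BEG, BEJ, DEF, DEG, DGJ

Hence C_0 ≅ Z^7, C_1 ≅ Z^18, C_2 ≅ Z^12.

The boundary map ∂_1: C_1 → C_0 maps an edge to its endpoints' difference, ∂[p,q] = q − p. For instance
  ∂BE = E − B.
As a 7×18 matrix over Z this has rank 6, with invariant factors (1,1,1,1,1,1).

Boundary ∂_2: C_2 → C_1 maps a triangle to the signed sum of its edges. For instance
  ∂BDJ = DJ − BJ + BD,
  ∂AEF = EF − AF + AE.
This gives a 18×12 integer matrix of rank 12; reducing to Smith normal form yields diagonal entries (1,1,1,1,1,1,1,1,1,1,1,2).

Computing H_k = (kernel of ∂_k) / (image of ∂_{k+1}):

  H_0: rank C_0 − rank ∂_1 = 7 − 6 = 1, and the invariant factors of ∂_1 are all 1, so H_0 ≅ Z.
  H_1: rank ker ∂_1 − rank ∂_2 = (18 − 6) − 12 = 0, and ∂_2 has invariant factor 2 > 1, so H_1 ≅ Z/2.
  H_2: rank ker ∂_2 − rank ∂_3 = (12 − 12) − 0 = 0, and there is no ∂_3, so H_2 ≅ 0.

(K is a triangulation of the real projective plane RP^2.)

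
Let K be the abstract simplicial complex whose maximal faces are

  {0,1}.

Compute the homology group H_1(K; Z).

K has 2 vertices, 1 edge.
rank ∂_1 = 1, rank ∂_2 = 0 ⇒ b_1 = 1 − 1 − 0 = 0. So H_1 = 0.

H_1 = 0.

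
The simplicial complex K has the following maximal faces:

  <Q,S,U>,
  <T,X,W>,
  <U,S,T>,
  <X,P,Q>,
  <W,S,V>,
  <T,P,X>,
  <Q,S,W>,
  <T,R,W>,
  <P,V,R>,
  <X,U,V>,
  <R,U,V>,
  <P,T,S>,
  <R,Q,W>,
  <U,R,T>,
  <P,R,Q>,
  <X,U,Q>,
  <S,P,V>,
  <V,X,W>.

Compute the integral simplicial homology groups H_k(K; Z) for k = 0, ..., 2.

Fix the vertex order P < Q < R < S < T < U < V < W < X and write every simplex with vertices in increasing order. Then dim K = 2 and the simplices of K are:

  0-simplices (9): P, Q, R, S, T, U, V, W, X
  1-simplices (27): PQ, PR, PS, PT, PV, PX, QR, QS, QU, QW, QX, RT, RU, RV, RW, ST, SU, SV, SW, TU, TW, TX, UV, UX, VW, VX, WX
  2-simplices (18): PQR, PQX, PRV, PST, PSV, PTX, QRW, QSU, QSW, QUX, RTU, RTW, RUV, STU, SVW, TWX, UVX, VWX

Hence C_0 ≅ Z^9, C_1 ≅ Z^27, C_2 ≅ Z^18.

The boundary map ∂_1: C_1 → C_0 is given by ∂[p,q] = [q] − [p].
As a 9×27 matrix over Z this has rank 8, with invariant factors (1,1,1,1,1,1,1,1).

Boundary ∂_2: C_2 → C_1 maps a triangle to the signed sum of its edges. For instance
  ∂QSW = SW − QW + QS,
  ∂RTU = TU − RU + RT.
The resulting 27×18 matrix has rank 17, and its Smith normal form has invariant factors (1,1,1,1,1,1,1,1,1,1,1,1,1,1,1,1,1).

Computing H_k = (kernel of ∂_k) / (image of ∂_{k+1}):

  H_0: rank C_0 − rank ∂_1 = 9 − 8 = 1, and the invariant factors of ∂_1 are all 1, so H_0 = Z.
  H_1: rank ker ∂_1 − rank ∂_2 = (27 − 8) − 17 = 2, and the invariant factors of ∂_2 are all 1, so H_1 = Z^2.
  H_2: rank ker ∂_2 − rank ∂_3 = (18 − 17) − 0 = 1, and there is no ∂_3, so H_2 = Z.

As a check, the Euler characteristic is 9 − 27 + 18 = 0, which agrees with 1 − 2 + 1 = 0.
(K is a triangulation of the torus T^2.)

H_0 ≅ Z,  H_1 ≅ Z^2,  H_2 ≅ Z.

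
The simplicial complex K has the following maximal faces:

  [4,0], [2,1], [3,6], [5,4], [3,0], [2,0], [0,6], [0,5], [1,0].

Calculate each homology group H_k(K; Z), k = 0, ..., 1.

Order the vertices as 0 < 1 < 2 < 3 < 4 < 5 < 6. Listing each simplex with vertices in this order, K has dimension 1 with simplices:

  0-simplices (7): [0], [1], [2], [3], [4], [5], [6]
  1-simplices (9): [0,1], [0,2], [0,3], [0,4], [0,5], [0,6], [1,2], [3,6], [4,5]

Hence C_0 ≅ Z^7, C_1 ≅ Z^9.

∂_1: C_1 → C_0 sends each edge [p,q] (with p < q) to q − p.
As a 7×9 matrix over Z this has rank 6, with invariant factors (1,1,1,1,1,1).

Computing H_k = (kernel of ∂_k) / (image of ∂_{k+1}):

  H_0: rank C_0 − rank ∂_1 = 7 − 6 = 1, and the invariant factors of ∂_1 are all 1, so H_0 ≅ Z.
  H_1: rank ker ∂_1 − rank ∂_2 = (9 − 6) − 0 = 3, and there is no ∂_2, so H_1 ≅ Z^3.

H_0 = Z,  H_1 = Z^3.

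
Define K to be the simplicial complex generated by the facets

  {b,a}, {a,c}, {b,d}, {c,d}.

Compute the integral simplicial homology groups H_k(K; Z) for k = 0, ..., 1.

Take the total order a < b < c < d on the vertex set. Then K (dimension 1) consists of the simplices:

  0-simplices (4): a, b, c, d
  1-simplices (4): ab, ac, bd, cd

so the chain groups are C_0 ≅ Z^4, C_1 ≅ Z^4.

The boundary map ∂_1: C_1 → C_0 sends each edge [p,q] (with p < q) to q − p.
This gives a 4×4 integer matrix of rank 3; reducing to Smith normal form yields diagonal entries (1,1,1).

Reading off H_k = ker ∂_k / im ∂_{k+1}:

  H_0: rank C_0 − rank ∂_1 = 4 − 3 = 1, and the invariant factors of ∂_1 are all 1, so H_0 = Z.
  H_1: rank ker ∂_1 − rank ∂_2 = (4 − 3) − 0 = 1, and there is no ∂_2, so H_1 = Z.

H_0 = Z,  H_1 = Z.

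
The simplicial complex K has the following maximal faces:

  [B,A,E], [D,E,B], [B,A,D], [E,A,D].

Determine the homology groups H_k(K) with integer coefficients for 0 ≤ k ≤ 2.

Order the vertices as A < B < D < E. Listing each simplex with vertices in this order, K has dimension 2 with simplices:

  0-simplices (4): A, B, D, E
  1-simplices (6): AB, AD, AE, BD, BE, DE
  2-simplices (4): ABD, ABE, ADE, BDE

so the chain groups are C_0 ≅ Z^4, C_1 ≅ Z^6, C_2 ≅ Z^4.

Boundary ∂_1: C_1 → C_0 maps an edge to its endpoints' difference, ∂[p,q] = q − p. For instance
  ∂DE = E − D.
The 4×6 boundary matrix has rank 3 and Smith normal form diag(1,1,1).

Boundary ∂_2: C_2 → C_1 maps a triangle to the signed sum of its edges. For instance
  ∂BDE = DE − BE + BD,
  ∂ABD = BD − AD + AB.
The resulting 6×4 matrix has rank 3, and its Smith normal form has invariant factors (1,1,1).

Now H_k = ker ∂_k / im ∂_{k+1}, so:

  H_0: rank C_0 − rank ∂_1 = 4 − 3 = 1, and the invariant factors of ∂_1 are all 1, so H_0 ≅ Z.
  H_1: rank ker ∂_1 − rank ∂_2 = (6 − 3) − 3 = 0, and the invariant factors of ∂_2 are all 1, so H_1 ≅ 0.
  H_2: rank ker ∂_2 − rank ∂_3 = (4 − 3) − 0 = 1, and there is no ∂_3, so H_2 ≅ Z.

As a check, the Euler characteristic is 4 − 6 + 4 = 2, which agrees with 1 − 0 + 1 = 2.

H_0 = Z,  H_1 = 0,  H_2 = Z.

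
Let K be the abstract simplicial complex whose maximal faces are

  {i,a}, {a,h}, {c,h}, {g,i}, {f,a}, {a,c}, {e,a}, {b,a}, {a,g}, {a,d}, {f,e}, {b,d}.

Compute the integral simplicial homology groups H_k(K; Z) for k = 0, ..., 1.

Take the total order a < b < c < d < e < f < g < h < i on the vertex set. Then K (dimension 1) consists of the simplices:

  0-simplices (9): a, b, c, d, e, f, g, h, i
  1-simplices (12): ab, ac, ad, ae, af, ag, ah, ai, bd, ch, ef, gi

giving chain groups C_0 ≅ Z^9, C_1 ≅ Z^12.

The boundary map ∂_1: C_1 → C_0 maps an edge to its endpoints' difference, ∂[p,q] = q − p. For instance
  ∂ad = d − a.
As a 9×12 matrix over Z this has rank 8, with invariant factors (1,1,1,1,1,1,1,1).

Now H_k = ker ∂_k / im ∂_{k+1}, so:

  H_0: rank C_0 − rank ∂_1 = 9 − 8 = 1, and the invariant factors of ∂_1 are all 1, so H_0 = Z.
  H_1: rank ker ∂_1 − rank ∂_2 = (12 − 8) − 0 = 4, and there is no ∂_2, so H_1 = Z^4.

(K is a triangulation of a wedge of 4 circles.)

H_0 = Z,  H_1 = Z^4.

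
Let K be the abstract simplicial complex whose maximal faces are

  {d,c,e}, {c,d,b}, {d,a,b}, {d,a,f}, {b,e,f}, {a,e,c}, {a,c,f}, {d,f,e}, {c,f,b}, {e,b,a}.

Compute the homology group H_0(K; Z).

Order the vertices as a < b < c < d < e < f. Listing each simplex with vertices in this order, K has dimension 2 with simplices:

  0-simplices (6): a, b, c, d, e, f
  1-simplices (15): ab, ac, ad, ae, af, bc, bd, be, bf, cd, ce, cf, de, df, ef
  2-simplices (10): abd, abe, ace, acf, adf, bcd, bcf, bef, cde, def

Hence C_0 ≅ Z^6, C_1 ≅ Z^15, C_2 ≅ Z^10.

The boundary map ∂_1: C_1 → C_0 sends each edge [p,q] (with p < q) to q − p. For instance
  ∂ef = f − e.
This gives a 6×15 integer matrix of rank 5; reducing to Smith normal form yields diagonal entries (1,1,1,1,1).

Boundary ∂_2: C_2 → C_1 maps a triangle to the signed sum of its edges. For instance
  ∂def = ef − df + de,
  ∂bcf = cf − bf + bc.
As a 15×10 matrix over Z this has rank 10, with invariant factors (1,1,1,1,1,1,1,1,1,2).

Now H_k = ker ∂_k / im ∂_{k+1}, so:

  H_0: rank C_0 − rank ∂_1 = 6 − 5 = 1, and the invariant factors of ∂_1 are all 1, so H_0 = Z.

H_0 = Z.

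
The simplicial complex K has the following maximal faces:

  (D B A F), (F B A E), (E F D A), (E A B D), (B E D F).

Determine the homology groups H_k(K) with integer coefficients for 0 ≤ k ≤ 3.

Order the vertices as A < B < D < E < F. Listing each simplex with vertices in this order, K has dimension 3 with simplices:

  0-simplices (5): A, B, D, E, F
  1-simplices (10): AB, AD, AE, AF, BD, BE, BF, DE, DF, EF
  2-simplices (10): ABD, ABE, ABF, ADE, ADF, AEF, BDE, BDF, BEF, DEF
  3-simplices (5): ABDE, ABDF, ABEF, ADEF, BDEF

Hence C_0 ≅ Z^5, C_1 ≅ Z^10, C_2 ≅ Z^10, C_3 ≅ Z^5.

∂_1: C_1 → C_0 maps an edge to its endpoints' difference, ∂[p,q] = q − p.
The resulting 5×10 matrix has rank 4, and its Smith normal form has invariant factors (1,1,1,1).

Boundary ∂_2: C_2 → C_1 acts by ∂[p,q,r] = [q,r] − [p,r] + [p,q]. For instance
  ∂ABD = BD − AD + AB,
  ∂ADF = DF − AF + AD.
The 10×10 boundary matrix has rank 6 and Smith normal form diag(1,1,1,1,1,1).

Boundary ∂_3: C_3 → C_2 sends each 3-simplex σ to the alternating sum Σ_i (−1)^i (σ with its i-th vertex removed). For instance
  ∂ABEF = BEF − AEF + ABF − ABE,
  ∂ADEF = DEF − AEF + ADF − ADE.
The 10×5 boundary matrix has rank 4 and Smith normal form diag(1,1,1,1).

From H_k ≅ ker(∂_k) / im(∂_{k+1}) we obtain:

  H_0: rank C_0 − rank ∂_1 = 5 − 4 = 1, and the invariant factors of ∂_1 are all 1, so H_0 ≅ Z.
  H_1: rank ker ∂_1 − rank ∂_2 = (10 − 4) − 6 = 0, and the invariant factors of ∂_2 are all 1, so H_1 ≅ 0.
  H_2: rank ker ∂_2 − rank ∂_3 = (10 − 6) − 4 = 0, and the invariant factors of ∂_3 are all 1, so H_2 ≅ 0.
  H_3: rank ker ∂_3 − rank ∂_4 = (5 − 4) − 0 = 1, and there is no ∂_4, so H_3 ≅ Z.

As a check, the Euler characteristic is 5 − 10 + 10 − 5 = 0, which agrees with 1 − 0 + 0 − 1 = 0.

H_0 ≅ Z,  H_1 = 0,  H_2 = 0,  H_3 ≅ Z.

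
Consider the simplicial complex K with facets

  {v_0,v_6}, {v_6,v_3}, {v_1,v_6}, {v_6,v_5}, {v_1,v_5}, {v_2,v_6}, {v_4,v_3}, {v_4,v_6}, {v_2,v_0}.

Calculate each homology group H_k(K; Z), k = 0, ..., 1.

Take the total order v_0 < v_1 < v_2 < v_3 < v_4 < v_5 < v_6 on the vertex set. Then K (dimension 1) consists of the simplices:

  0-simplices (7): [v_0], [v_1], [v_2], [v_3], [v_4], [v_5], [v_6]
  1-simplices (9): [v_0,v_2], [v_0,v_6], [v_1,v_5], [v_1,v_6], [v_2,v_6], [v_3,v_4], [v_3,v_6], [v_4,v_6], [v_5,v_6]

Hence C_0 ≅ Z^7, C_1 ≅ Z^9.

Boundary ∂_1: C_1 → C_0 sends each edge [p,q] (with p < q) to q − p. For instance
  ∂[v_1,v_5] = [v_5] − [v_1].
This gives a 7×9 integer matrix of rank 6; reducing to Smith normal form yields diagonal entries (1,1,1,1,1,1).

Reading off H_k = ker ∂_k / im ∂_{k+1}:

  H_0: rank C_0 − rank ∂_1 = 7 − 6 = 1, and the invariant factors of ∂_1 are all 1, so H_0 ≅ Z.
  H_1: rank ker ∂_1 − rank ∂_2 = (9 − 6) − 0 = 3, and there is no ∂_2, so H_1 ≅ Z^3.

H_0 = Z,  H_1 = Z^3.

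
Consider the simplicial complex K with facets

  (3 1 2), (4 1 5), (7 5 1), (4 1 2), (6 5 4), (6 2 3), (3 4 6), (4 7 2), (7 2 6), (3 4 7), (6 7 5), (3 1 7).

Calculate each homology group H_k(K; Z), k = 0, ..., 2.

H_0 = Z,  H_1 = Z/2,  H_2 = 0.

Take the total order 1 < 2 < 3 < 4 < 5 < 6 < 7 on the vertex set. Then K (dimension 2) consists of the simplices:

  0-simplices (7): [1], [2], [3], [4], [5], [6], [7]
  1-simplices (18): [1,2], [1,3], [1,4], [1,5], [1,7], [2,3], [2,4], [2,6], [2,7], [3,4], [3,6], [3,7], [4,5], [4,6], [4,7], [5,6], [5,7], [6,7]
  2-simplices (12): [1,2,3], [1,2,4], [1,3,7], [1,4,5], [1,5,7], [2,3,6], [2,4,7], [2,6,7], [3,4,6], [3,4,7], [4,5,6], [5,6,7]

giving chain groups C_0 ≅ Z^7, C_1 ≅ Z^18, C_2 ≅ Z^12.

∂_1: C_1 → C_0 is given by ∂[p,q] = [q] − [p]. For instance
  ∂[2,4] = [4] − [2].
As a 7×18 matrix over Z this has rank 6, with invariant factors (1,1,1,1,1,1).

Boundary ∂_2: C_2 → C_1 sends each 2-simplex [p,q,r] to [q,r] − [p,r] + [p,q]. For instance
  ∂[2,6,7] = [6,7] − [2,7] + [2,6],
  ∂[3,4,7] = [4,7] − [3,7] + [3,4].
The resulting 18×12 matrix has rank 12, and its Smith normal form has invariant factors (1,1,1,1,1,1,1,1,1,1,1,2).

Computing H_k = (kernel of ∂_k) / (image of ∂_{k+1}):

  H_0: rank C_0 − rank ∂_1 = 7 − 6 = 1, and the invariant factors of ∂_1 are all 1, so H_0 ≅ Z.
  H_1: rank ker ∂_1 − rank ∂_2 = (18 − 6) − 12 = 0, and ∂_2 has invariant factor 2 > 1, so H_1 ≅ Z/2.
  H_2: rank ker ∂_2 − rank ∂_3 = (12 − 12) − 0 = 0, and there is no ∂_3, so H_2 ≅ 0.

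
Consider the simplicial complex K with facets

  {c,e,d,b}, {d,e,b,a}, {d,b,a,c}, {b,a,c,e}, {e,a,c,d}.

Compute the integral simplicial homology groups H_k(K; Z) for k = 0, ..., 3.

Fix the vertex order a < b < c < d < e and write every simplex with vertices in increasing order. Then dim K = 3 and the simplices of K are:

  0-simplices (5): a, b, c, d, e
  1-simplices (10): ab, ac, ad, ae, bc, bd, be, cd, ce, de
  2-simplices (10): abc, abd, abe, acd, ace, ade, bcd, bce, bde, cde
  3-simplices (5): abcd, abce, abde, acde, bcde

so the chain groups are C_0 ≅ Z^5, C_1 ≅ Z^10, C_2 ≅ Z^10, C_3 ≅ Z^5.

Boundary ∂_1: C_1 → C_0 maps an edge to its endpoints' difference, ∂[p,q] = q − p. For instance
  ∂bc = c − b.
The 5×10 boundary matrix has rank 4 and Smith normal form diag(1,1,1,1).

∂_2: C_2 → C_1 maps a triangle to the signed sum of its edges. For instance
  ∂abd = bd − ad + ab,
  ∂bce = ce − be + bc.
The resulting 10×10 matrix has rank 6, and its Smith normal form has invariant factors (1,1,1,1,1,1).

The boundary map ∂_3: C_3 → C_2 sends each 3-simplex σ to the alternating sum Σ_i (−1)^i (σ with its i-th vertex removed). For instance
  ∂abcd = bcd − acd + abd − abc,
  ∂abce = bce − ace + abe − abc.
This gives a 10×5 integer matrix of rank 4; reducing to Smith normal form yields diagonal entries (1,1,1,1).

Now H_k = ker ∂_k / im ∂_{k+1}, so:

  H_0: rank C_0 − rank ∂_1 = 5 − 4 = 1, and the invariant factors of ∂_1 are all 1, so H_0 ≅ Z.
  H_1: rank ker ∂_1 − rank ∂_2 = (10 − 4) − 6 = 0, and the invariant factors of ∂_2 are all 1, so H_1 ≅ 0.
  H_2: rank ker ∂_2 − rank ∂_3 = (10 − 6) − 4 = 0, and the invariant factors of ∂_3 are all 1, so H_2 ≅ 0.
  H_3: rank ker ∂_3 − rank ∂_4 = (5 − 4) − 0 = 1, and there is no ∂_4, so H_3 ≅ Z.

As a check, the Euler characteristic is 5 − 10 + 10 − 5 = 0, which agrees with 1 − 0 + 0 − 1 = 0.
(K is a triangulation of the 3-sphere S^3.)

H_0 ≅ Z,  H_1 = 0,  H_2 = 0,  H_3 ≅ Z.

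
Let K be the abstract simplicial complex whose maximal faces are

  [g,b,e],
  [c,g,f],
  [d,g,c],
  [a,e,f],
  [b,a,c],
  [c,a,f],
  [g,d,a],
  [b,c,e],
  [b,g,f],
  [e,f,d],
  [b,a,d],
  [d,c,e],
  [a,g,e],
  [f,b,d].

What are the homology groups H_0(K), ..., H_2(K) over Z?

H_0 ≅ Z,  H_1 ≅ Z^2,  H_2 ≅ Z.

K has 7 vertices, 21 edges, 14 triangles.
rank ∂_0 = 0, rank ∂_1 = 6 ⇒ b_0 = 7 − 0 − 6 = 1; all invariant factors of ∂_1 are 1 so no torsion. So H_0 ≅ Z.
rank ∂_1 = 6, rank ∂_2 = 13 ⇒ b_1 = 21 − 6 − 13 = 2; all invariant factors of ∂_2 are 1 so no torsion. So H_1 ≅ Z^2.
rank ∂_2 = 13, rank ∂_3 = 0 ⇒ b_2 = 14 − 13 − 0 = 1. So H_2 ≅ Z.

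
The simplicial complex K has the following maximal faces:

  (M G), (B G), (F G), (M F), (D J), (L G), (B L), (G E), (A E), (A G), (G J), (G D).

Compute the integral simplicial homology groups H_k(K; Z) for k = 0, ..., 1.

H_0 ≅ Z,  H_1 ≅ Z^4.

We work with the vertex ordering A < B < D < E < F < G < J < L < M. The simplices of K, each written with vertices in increasing order, are:

  0-simplices (9): A, B, D, E, F, G, J, L, M
  1-simplices (12): AE, AG, BG, BL, DG, DJ, EG, FG, FM, GJ, GL, GM

so the chain groups are C_0 ≅ Z^9, C_1 ≅ Z^12.

∂_1: C_1 → C_0 is given by ∂[p,q] = [q] − [p].
The 9×12 boundary matrix has rank 8 and Smith normal form diag(1,1,1,1,1,1,1,1).

Now H_k = ker ∂_k / im ∂_{k+1}, so:

  H_0: rank C_0 − rank ∂_1 = 9 − 8 = 1, and the invariant factors of ∂_1 are all 1, so H_0 ≅ Z.
  H_1: rank ker ∂_1 − rank ∂_2 = (12 − 8) − 0 = 4, and there is no ∂_2, so H_1 ≅ Z^4.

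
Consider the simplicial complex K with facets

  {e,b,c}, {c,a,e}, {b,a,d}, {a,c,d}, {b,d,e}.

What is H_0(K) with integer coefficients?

H_0 ≅ Z.

K has 5 vertices, 10 edges, 5 triangles.
rank ∂_0 = 0, rank ∂_1 = 4 ⇒ b_0 = 5 − 0 − 4 = 1; all invariant factors of ∂_1 are 1 so no torsion. So H_0 = Z.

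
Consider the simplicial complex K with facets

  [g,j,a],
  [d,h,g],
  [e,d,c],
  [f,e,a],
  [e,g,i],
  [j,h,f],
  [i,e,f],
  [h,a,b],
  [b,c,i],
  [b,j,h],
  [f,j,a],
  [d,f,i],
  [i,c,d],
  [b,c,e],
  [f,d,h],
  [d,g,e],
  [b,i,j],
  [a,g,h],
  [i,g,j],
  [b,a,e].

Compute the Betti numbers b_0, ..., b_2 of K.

Take the total order a < b < c < d < e < f < g < h < i < j on the vertex set. Then K (dimension 2) consists of the simplices:

  0-simplices (10): a, b, c, d, e, f, g, h, i, j
  1-simplices (30): ab, ae, af, ag, ah, aj, bc, be, bh, bi, bj, cd, ce, ci, de, df, dg, dh, di, ef, eg, ei, fh, fi, fj, gh, gi, gj, hj, ij
  2-simplices (20): abe, abh, aef, afj, agh, agj, bce, bci, bhj, bij, cde, cdi, deg, dfh, dfi, dgh, efi, egi, fhj, gij

so the chain groups are C_0 ≅ Z^10, C_1 ≅ Z^30, C_2 ≅ Z^20.

The boundary map ∂_1: C_1 → C_0 sends each edge [p,q] (with p < q) to q − p.
This gives a 10×30 integer matrix of rank 9; reducing to Smith normal form yields diagonal entries (1,1,1,1,1,1,1,1,1).

Boundary ∂_2: C_2 → C_1 acts by ∂[p,q,r] = [q,r] − [p,r] + [p,q]. For instance
  ∂bhj = hj − bj + bh,
  ∂agh = gh − ah + ag.
As a 30×20 matrix over Z this has rank 20, with invariant factors (1,1,1,1,1,1,1,1,1,1,1,1,1,1,1,1,1,1,1,2).

From H_k ≅ ker(∂_k) / im(∂_{k+1}) we obtain:

  H_0: rank C_0 − rank ∂_1 = 10 − 9 = 1, and the invariant factors of ∂_1 are all 1, so H_0 = Z.
  H_1: rank ker ∂_1 − rank ∂_2 = (30 − 9) − 20 = 1, and ∂_2 has invariant factor 2 > 1, so H_1 = Z ⊕ Z/2Z.
  H_2: rank ker ∂_2 − rank ∂_3 = (20 − 20) − 0 = 0, and there is no ∂_3, so H_2 = 0.

Hence the Betti numbers are b_0 = 1, b_1 = 1, b_2 = 0.

b_0 = 1, b_1 = 1, b_2 = 0.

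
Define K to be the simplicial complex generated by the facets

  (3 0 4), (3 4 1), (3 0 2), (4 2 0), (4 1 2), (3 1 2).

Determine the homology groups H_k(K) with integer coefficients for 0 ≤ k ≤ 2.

H_0 ≅ Z,  H_1 = 0,  H_2 ≅ Z.

We work with the vertex ordering 0 < 1 < 2 < 3 < 4. The simplices of K, each written with vertices in increasing order, are:

  0-simplices (5): [0], [1], [2], [3], [4]
  1-simplices (9): [0,2], [0,3], [0,4], [1,2], [1,3], [1,4], [2,3], [2,4], [3,4]
  2-simplices (6): [0,2,3], [0,2,4], [0,3,4], [1,2,3], [1,2,4], [1,3,4]

Hence C_0 ≅ Z^5, C_1 ≅ Z^9, C_2 ≅ Z^6.

Boundary ∂_1: C_1 → C_0 is given by ∂[p,q] = [q] − [p].
As a 5×9 matrix over Z this has rank 4, with invariant factors (1,1,1,1).

∂_2: C_2 → C_1 maps a triangle to the signed sum of its edges. For instance
  ∂[1,2,4] = [2,4] − [1,4] + [1,2],
  ∂[1,2,3] = [2,3] − [1,3] + [1,2].
The resulting 9×6 matrix has rank 5, and its Smith normal form has invariant factors (1,1,1,1,1).

From H_k ≅ ker(∂_k) / im(∂_{k+1}) we obtain:

  H_0: rank C_0 − rank ∂_1 = 5 − 4 = 1, and the invariant factors of ∂_1 are all 1, so H_0 ≅ Z.
  H_1: rank ker ∂_1 − rank ∂_2 = (9 − 4) − 5 = 0, and the invariant factors of ∂_2 are all 1, so H_1 ≅ 0.
  H_2: rank ker ∂_2 − rank ∂_3 = (6 − 5) − 0 = 1, and there is no ∂_3, so H_2 ≅ Z.

(K is a triangulation of the 2-sphere S^2.)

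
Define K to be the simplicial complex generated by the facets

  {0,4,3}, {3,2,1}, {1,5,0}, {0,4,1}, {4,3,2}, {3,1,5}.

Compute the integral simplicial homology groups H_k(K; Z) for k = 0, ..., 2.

H_0 ≅ Z,  H_1 ≅ Z,  H_2 = 0.

Take the total order 0 < 1 < 2 < 3 < 4 < 5 on the vertex set. Then K (dimension 2) consists of the simplices:

  0-simplices (6): [0], [1], [2], [3], [4], [5]
  1-simplices (12): [0,1], [0,3], [0,4], [0,5], [1,2], [1,3], [1,4], [1,5], [2,3], [2,4], [3,4], [3,5]
  2-simplices (6): [0,1,4], [0,1,5], [0,3,4], [1,2,3], [1,3,5], [2,3,4]

giving chain groups C_0 ≅ Z^6, C_1 ≅ Z^12, C_2 ≅ Z^6.

The boundary map ∂_1: C_1 → C_0 maps an edge to its endpoints' difference, ∂[p,q] = q − p. For instance
  ∂[0,5] = [5] − [0].
The 6×12 boundary matrix has rank 5 and Smith normal form diag(1,1,1,1,1).

∂_2: C_2 → C_1 maps a triangle to the signed sum of its edges. For instance
  ∂[1,2,3] = [2,3] − [1,3] + [1,2],
  ∂[0,1,4] = [1,4] − [0,4] + [0,1].
The resulting 12×6 matrix has rank 6, and its Smith normal form has invariant factors (1,1,1,1,1,1).

Reading off H_k = ker ∂_k / im ∂_{k+1}:

  H_0: rank C_0 − rank ∂_1 = 6 − 5 = 1, and the invariant factors of ∂_1 are all 1, so H_0 = Z.
  H_1: rank ker ∂_1 − rank ∂_2 = (12 − 5) − 6 = 1, and the invariant factors of ∂_2 are all 1, so H_1 = Z.
  H_2: rank ker ∂_2 − rank ∂_3 = (6 − 6) − 0 = 0, and there is no ∂_3, so H_2 = 0.

(K is a triangulation of the cylinder S^1 x I.)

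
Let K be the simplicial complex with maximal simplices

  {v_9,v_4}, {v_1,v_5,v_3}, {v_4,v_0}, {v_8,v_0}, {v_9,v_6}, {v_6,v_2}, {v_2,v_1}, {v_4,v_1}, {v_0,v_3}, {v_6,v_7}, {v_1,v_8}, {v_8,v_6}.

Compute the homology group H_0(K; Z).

We work with the vertex ordering v_0 < v_1 < v_2 < v_3 < v_4 < v_5 < v_6 < v_7 < v_8 < v_9. The simplices of K, each written with vertices in increasing order, are:

  0-simplices (10): [v_0], [v_1], [v_2], [v_3], [v_4], [v_5], [v_6], [v_7], [v_8], [v_9]
  1-simplices (14): [v_0,v_3], [v_0,v_4], [v_0,v_8], [v_1,v_2], [v_1,v_3], [v_1,v_4], [v_1,v_5], [v_1,v_8], [v_2,v_6], [v_3,v_5], [v_4,v_9], [v_6,v_7], [v_6,v_8], [v_6,v_9]
  2-simplices (1): [v_1,v_3,v_5]

giving chain groups C_0 ≅ Z^10, C_1 ≅ Z^14, C_2 ≅ Z^1.

Boundary ∂_1: C_1 → C_0 maps an edge to its endpoints' difference, ∂[p,q] = q − p.
The 10×14 boundary matrix has rank 9 and Smith normal form diag(1,1,1,1,1,1,1,1,1).

∂_2: C_2 → C_1 maps a triangle to the signed sum of its edges. For instance
  ∂[v_1,v_3,v_5] = [v_3,v_5] − [v_1,v_5] + [v_1,v_3].
As a 14×1 matrix over Z this has rank 1, with invariant factors (1).

Computing H_k = (kernel of ∂_k) / (image of ∂_{k+1}):

  H_0: rank C_0 − rank ∂_1 = 10 − 9 = 1, and the invariant factors of ∂_1 are all 1, so H_0 ≅ Z.

H_0 ≅ Z.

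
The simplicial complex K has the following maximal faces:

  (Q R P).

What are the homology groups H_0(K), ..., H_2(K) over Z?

Take the total order P < Q < R on the vertex set. Then K (dimension 2) consists of the simplices:

  0-simplices (3): P, Q, R
  1-simplices (3): PQ, PR, QR
  2-simplices (1): PQR

Hence C_0 ≅ Z^3, C_1 ≅ Z^3, C_2 ≅ Z^1.

∂_1: C_1 → C_0 is given by ∂[p,q] = [q] − [p]. For instance
  ∂PQ = Q − P.
The 3×3 boundary matrix has rank 2 and Smith normal form diag(1,1).

∂_2: C_2 → C_1 acts by ∂[p,q,r] = [q,r] − [p,r] + [p,q]. For instance
  ∂PQR = QR − PR + PQ.
The resulting 3×1 matrix has rank 1, and its Smith normal form has invariant factors (1).

From H_k ≅ ker(∂_k) / im(∂_{k+1}) we obtain:

  H_0: rank C_0 − rank ∂_1 = 3 − 2 = 1, and the invariant factors of ∂_1 are all 1, so H_0 = Z.
  H_1: rank ker ∂_1 − rank ∂_2 = (3 − 2) − 1 = 0, and the invariant factors of ∂_2 are all 1, so H_1 = 0.
  H_2: rank ker ∂_2 − rank ∂_3 = (1 − 1) − 0 = 0, and there is no ∂_3, so H_2 = 0.

(K is a triangulation of the 2-simplex.)

H_0 ≅ Z,  H_1 = 0,  H_2 = 0.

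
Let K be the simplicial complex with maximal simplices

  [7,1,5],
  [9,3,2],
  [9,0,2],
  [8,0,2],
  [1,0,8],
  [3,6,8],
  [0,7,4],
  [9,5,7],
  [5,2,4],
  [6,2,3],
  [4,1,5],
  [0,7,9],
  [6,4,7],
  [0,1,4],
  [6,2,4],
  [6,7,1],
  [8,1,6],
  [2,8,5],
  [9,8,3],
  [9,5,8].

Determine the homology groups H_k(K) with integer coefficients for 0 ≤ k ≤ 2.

Take the total order 0 < 1 < 2 < 3 < 4 < 5 < 6 < 7 < 8 < 9 on the vertex set. Then K (dimension 2) consists of the simplices:

  0-simplices (10): [0], [1], [2], [3], [4], [5], [6], [7], [8], [9]
  1-simplices (30): (30 of them)
  2-simplices (20): (20 of them)

so the chain groups are C_0 ≅ Z^10, C_1 ≅ Z^30, C_2 ≅ Z^20.

The boundary map ∂_1: C_1 → C_0 sends each edge [p,q] (with p < q) to q − p. For instance
  ∂[3,8] = [8] − [3].
The 10×30 boundary matrix has rank 9 and Smith normal form diag(1,1,1,1,1,1,1,1,1).

The boundary map ∂_2: C_2 → C_1 maps a triangle to the signed sum of its edges. For instance
  ∂[2,4,5] = [4,5] − [2,5] + [2,4],
  ∂[0,2,9] = [2,9] − [0,9] + [0,2].
This gives a 30×20 integer matrix of rank 20; reducing to Smith normal form yields diagonal entries (1,1,1,1,1,1,1,1,1,1,1,1,1,1,1,1,1,1,1,2).

Now H_k = ker ∂_k / im ∂_{k+1}, so:

  H_0: rank C_0 − rank ∂_1 = 10 − 9 = 1, and the invariant factors of ∂_1 are all 1, so H_0 = Z.
  H_1: rank ker ∂_1 − rank ∂_2 = (30 − 9) − 20 = 1, and ∂_2 has invariant factor 2 > 1, so H_1 = Z ⊕ Z/2.
  H_2: rank ker ∂_2 − rank ∂_3 = (20 − 20) − 0 = 0, and there is no ∂_3, so H_2 = 0.

As a check, the Euler characteristic is 10 − 30 + 20 = 0, which agrees with 1 − 1 + 0 = 0.
(K is a triangulation of the Klein bottle.)

H_0 = Z,  H_1 = Z ⊕ Z/2,  H_2 = 0.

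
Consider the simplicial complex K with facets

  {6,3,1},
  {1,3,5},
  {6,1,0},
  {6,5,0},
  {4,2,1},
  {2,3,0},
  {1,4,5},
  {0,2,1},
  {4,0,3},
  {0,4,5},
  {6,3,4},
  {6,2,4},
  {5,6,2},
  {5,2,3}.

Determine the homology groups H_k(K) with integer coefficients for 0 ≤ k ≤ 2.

H_0 ≅ Z,  H_1 ≅ Z^2,  H_2 ≅ Z.

Fix the vertex order 0 < 1 < 2 < 3 < 4 < 5 < 6 and write every simplex with vertices in increasing order. Then dim K = 2 and the simplices of K are:

  0-simplices (7): [0], [1], [2], [3], [4], [5], [6]
  1-simplices (21): [0,1], [0,2], [0,3], [0,4], [0,5], [0,6], [1,2], [1,3], [1,4], [1,5], [1,6], [2,3], [2,4], [2,5], [2,6], [3,4], [3,5], [3,6], [4,5], [4,6], [5,6]
  2-simplices (14): [0,1,2], [0,1,6], [0,2,3], [0,3,4], [0,4,5], [0,5,6], [1,2,4], [1,3,5], [1,3,6], [1,4,5], [2,3,5], [2,4,6], [2,5,6], [3,4,6]

so the chain groups are C_0 ≅ Z^7, C_1 ≅ Z^21, C_2 ≅ Z^14.

Boundary ∂_1: C_1 → C_0 maps an edge to its endpoints' difference, ∂[p,q] = q − p. For instance
  ∂[0,1] = [1] − [0].
As a 7×21 matrix over Z this has rank 6, with invariant factors (1,1,1,1,1,1).

Boundary ∂_2: C_2 → C_1 sends each 2-simplex [p,q,r] to [q,r] − [p,r] + [p,q]. For instance
  ∂[1,3,6] = [3,6] − [1,6] + [1,3],
  ∂[1,2,4] = [2,4] − [1,4] + [1,2].
As a 21×14 matrix over Z this has rank 13, with invariant factors (1,1,1,1,1,1,1,1,1,1,1,1,1).

Now H_k = ker ∂_k / im ∂_{k+1}, so:

  H_0: rank C_0 − rank ∂_1 = 7 − 6 = 1, and the invariant factors of ∂_1 are all 1, so H_0 = Z.
  H_1: rank ker ∂_1 − rank ∂_2 = (21 − 6) − 13 = 2, and the invariant factors of ∂_2 are all 1, so H_1 = Z^2.
  H_2: rank ker ∂_2 − rank ∂_3 = (14 − 13) − 0 = 1, and there is no ∂_3, so H_2 = Z.

(K is a triangulation of the torus T^2.)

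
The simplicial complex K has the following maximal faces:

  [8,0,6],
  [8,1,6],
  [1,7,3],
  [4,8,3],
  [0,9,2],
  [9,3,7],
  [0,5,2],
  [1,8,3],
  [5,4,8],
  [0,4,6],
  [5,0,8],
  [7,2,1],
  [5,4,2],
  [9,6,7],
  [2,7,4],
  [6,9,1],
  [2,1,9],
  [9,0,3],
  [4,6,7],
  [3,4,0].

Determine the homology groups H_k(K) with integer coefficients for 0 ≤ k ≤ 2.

H_0 = Z,  H_1 = Z ⊕ Z/2,  H_2 = 0.

We work with the vertex ordering 0 < 1 < 2 < 3 < 4 < 5 < 6 < 7 < 8 < 9. The simplices of K, each written with vertices in increasing order, are:

  0-simplices (10): [0], [1], [2], [3], [4], [5], [6], [7], [8], [9]
  1-simplices (30): (30 of them)
  2-simplices (20): (20 of them)

Hence C_0 ≅ Z^10, C_1 ≅ Z^30, C_2 ≅ Z^20.

∂_1: C_1 → C_0 is given by ∂[p,q] = [q] − [p]. For instance
  ∂[2,4] = [4] − [2].
The resulting 10×30 matrix has rank 9, and its Smith normal form has invariant factors (1,1,1,1,1,1,1,1,1).

Boundary ∂_2: C_2 → C_1 sends each 2-simplex [p,q,r] to [q,r] − [p,r] + [p,q]. For instance
  ∂[0,3,9] = [3,9] − [0,9] + [0,3],
  ∂[1,3,8] = [3,8] − [1,8] + [1,3].
The resulting 30×20 matrix has rank 20, and its Smith normal form has invariant factors (1,1,1,1,1,1,1,1,1,1,1,1,1,1,1,1,1,1,1,2).

Now H_k = ker ∂_k / im ∂_{k+1}, so:

  H_0: rank C_0 − rank ∂_1 = 10 − 9 = 1, and the invariant factors of ∂_1 are all 1, so H_0 = Z.
  H_1: rank ker ∂_1 − rank ∂_2 = (30 − 9) − 20 = 1, and ∂_2 has invariant factor 2 > 1, so H_1 = Z ⊕ Z/2.
  H_2: rank ker ∂_2 − rank ∂_3 = (20 − 20) − 0 = 0, and there is no ∂_3, so H_2 = 0.

(K is a triangulation of the Klein bottle.)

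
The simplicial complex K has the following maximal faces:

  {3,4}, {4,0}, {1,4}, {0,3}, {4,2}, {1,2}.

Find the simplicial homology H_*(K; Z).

H_0 ≅ Z,  H_1 ≅ Z^2.

Take the total order 0 < 1 < 2 < 3 < 4 on the vertex set. Then K (dimension 1) consists of the simplices:

  0-simplices (5): [0], [1], [2], [3], [4]
  1-simplices (6): [0,3], [0,4], [1,2], [1,4], [2,4], [3,4]

so the chain groups are C_0 ≅ Z^5, C_1 ≅ Z^6.

The boundary map ∂_1: C_1 → C_0 is given by ∂[p,q] = [q] − [p]. For instance
  ∂[1,2] = [2] − [1].
As a 5×6 matrix over Z this has rank 4, with invariant factors (1,1,1,1).

From H_k ≅ ker(∂_k) / im(∂_{k+1}) we obtain:

  H_0: rank C_0 − rank ∂_1 = 5 − 4 = 1, and the invariant factors of ∂_1 are all 1, so H_0 ≅ Z.
  H_1: rank ker ∂_1 − rank ∂_2 = (6 − 4) − 0 = 2, and there is no ∂_2, so H_1 ≅ Z^2.

As a check, the Euler characteristic is 5 − 6 = -1, which agrees with 1 − 2 = -1.
(K is a triangulation of a wedge of 2 circles.)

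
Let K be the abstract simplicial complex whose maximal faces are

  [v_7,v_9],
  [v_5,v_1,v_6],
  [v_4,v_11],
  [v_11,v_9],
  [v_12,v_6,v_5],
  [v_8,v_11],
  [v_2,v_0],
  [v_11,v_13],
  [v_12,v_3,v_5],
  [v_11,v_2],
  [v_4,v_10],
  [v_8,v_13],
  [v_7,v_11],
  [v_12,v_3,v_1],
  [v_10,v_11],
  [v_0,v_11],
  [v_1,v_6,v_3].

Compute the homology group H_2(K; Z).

Take the total order v_0 < v_1 < v_2 < v_3 < v_4 < v_5 < v_6 < v_7 < v_8 < v_9 < v_10 < v_11 < v_12 < v_13 on the vertex set. Then K (dimension 2) consists of the simplices:

  0-simplices (14): [v_0], [v_1], [v_2], [v_3], [v_4], [v_5], [v_6], [v_7], [v_8], [v_9], [v_10], [v_11], [v_12], [v_13]
  1-simplices (22): (22 of them)
  2-simplices (5): [v_1,v_3,v_6], [v_1,v_3,v_12], [v_1,v_5,v_6], [v_3,v_5,v_12], [v_5,v_6,v_12]

Hence C_0 ≅ Z^14, C_1 ≅ Z^22, C_2 ≅ Z^5.

The boundary map ∂_1: C_1 → C_0 is given by ∂[p,q] = [q] − [p].
The resulting 14×22 matrix has rank 12, and its Smith normal form has invariant factors (1,1,1,1,1,1,1,1,1,1,1,1).

Boundary ∂_2: C_2 → C_1 sends each 2-simplex [p,q,r] to [q,r] − [p,r] + [p,q]. For instance
  ∂[v_1,v_3,v_12] = [v_3,v_12] − [v_1,v_12] + [v_1,v_3],
  ∂[v_3,v_5,v_12] = [v_5,v_12] − [v_3,v_12] + [v_3,v_5].
The 22×5 boundary matrix has rank 5 and Smith normal form diag(1,1,1,1,1).

Computing H_k = (kernel of ∂_k) / (image of ∂_{k+1}):

  H_2: rank ker ∂_2 − rank ∂_3 = (5 − 5) − 0 = 0, and there is no ∂_3, so H_2 ≅ 0.

H_2 = 0.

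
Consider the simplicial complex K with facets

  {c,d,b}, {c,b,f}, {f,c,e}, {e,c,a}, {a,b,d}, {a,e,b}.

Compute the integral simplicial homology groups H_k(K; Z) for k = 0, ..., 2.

We work with the vertex ordering a < b < c < d < e < f. The simplices of K, each written with vertices in increasing order, are:

  0-simplices (6): a, b, c, d, e, f
  1-simplices (12): ab, ac, ad, ae, bc, bd, be, bf, cd, ce, cf, ef
  2-simplices (6): abd, abe, ace, bcd, bcf, cef

Hence C_0 ≅ Z^6, C_1 ≅ Z^12, C_2 ≅ Z^6.

∂_1: C_1 → C_0 is given by ∂[p,q] = [q] − [p]. For instance
  ∂cf = f − c.
The resulting 6×12 matrix has rank 5, and its Smith normal form has invariant factors (1,1,1,1,1).

The boundary map ∂_2: C_2 → C_1 sends each 2-simplex [p,q,r] to [q,r] − [p,r] + [p,q]. For instance
  ∂abd = bd − ad + ab,
  ∂bcd = cd − bd + bc.
As a 12×6 matrix over Z this has rank 6, with invariant factors (1,1,1,1,1,1).

Computing H_k = (kernel of ∂_k) / (image of ∂_{k+1}):

  H_0: rank C_0 − rank ∂_1 = 6 − 5 = 1, and the invariant factors of ∂_1 are all 1, so H_0 = Z.
  H_1: rank ker ∂_1 − rank ∂_2 = (12 − 5) − 6 = 1, and the invariant factors of ∂_2 are all 1, so H_1 = Z.
  H_2: rank ker ∂_2 − rank ∂_3 = (6 − 6) − 0 = 0, and there is no ∂_3, so H_2 = 0.

H_0 = Z,  H_1 = Z,  H_2 = 0.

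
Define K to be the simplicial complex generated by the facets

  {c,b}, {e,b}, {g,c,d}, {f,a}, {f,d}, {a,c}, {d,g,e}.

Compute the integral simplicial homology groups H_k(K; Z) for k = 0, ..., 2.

Fix the vertex order a < b < c < d < e < f < g and write every simplex with vertices in increasing order. Then dim K = 2 and the simplices of K are:

  0-simplices (7): a, b, c, d, e, f, g
  1-simplices (10): ac, af, bc, be, cd, cg, de, df, dg, eg
  2-simplices (2): cdg, deg

Hence C_0 ≅ Z^7, C_1 ≅ Z^10, C_2 ≅ Z^2.

∂_1: C_1 → C_0 is given by ∂[p,q] = [q] − [p].
The resulting 7×10 matrix has rank 6, and its Smith normal form has invariant factors (1,1,1,1,1,1).

The boundary map ∂_2: C_2 → C_1 sends each 2-simplex [p,q,r] to [q,r] − [p,r] + [p,q]. For instance
  ∂cdg = dg − cg + cd,
  ∂deg = eg − dg + de.
As a 10×2 matrix over Z this has rank 2, with invariant factors (1,1).

Now H_k = ker ∂_k / im ∂_{k+1}, so:

  H_0: rank C_0 − rank ∂_1 = 7 − 6 = 1, and the invariant factors of ∂_1 are all 1, so H_0 ≅ Z.
  H_1: rank ker ∂_1 − rank ∂_2 = (10 − 6) − 2 = 2, and the invariant factors of ∂_2 are all 1, so H_1 ≅ Z^2.
  H_2: rank ker ∂_2 − rank ∂_3 = (2 − 2) − 0 = 0, and there is no ∂_3, so H_2 ≅ 0.

H_0 ≅ Z,  H_1 ≅ Z^2,  H_2 = 0.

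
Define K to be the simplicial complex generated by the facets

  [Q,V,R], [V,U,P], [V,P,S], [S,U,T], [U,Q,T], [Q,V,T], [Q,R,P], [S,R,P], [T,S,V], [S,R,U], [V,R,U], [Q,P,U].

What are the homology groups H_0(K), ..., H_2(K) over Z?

Take the total order P < Q < R < S < T < U < V on the vertex set. Then K (dimension 2) consists of the simplices:

  0-simplices (7): P, Q, R, S, T, U, V
  1-simplices (18): PQ, PR, PS, PU, PV, QR, QT, QU, QV, RS, RU, RV, ST, SU, SV, TU, TV, UV
  2-simplices (12): PQR, PQU, PRS, PSV, PUV, QRV, QTU, QTV, RSU, RUV, STU, STV

so the chain groups are C_0 ≅ Z^7, C_1 ≅ Z^18, C_2 ≅ Z^12.

The boundary map ∂_1: C_1 → C_0 sends each edge [p,q] (with p < q) to q − p. For instance
  ∂RU = U − R.
As a 7×18 matrix over Z this has rank 6, with invariant factors (1,1,1,1,1,1).

Boundary ∂_2: C_2 → C_1 acts by ∂[p,q,r] = [q,r] − [p,r] + [p,q]. For instance
  ∂QRV = RV − QV + QR,
  ∂PUV = UV − PV + PU.
As a 18×12 matrix over Z this has rank 12, with invariant factors (1,1,1,1,1,1,1,1,1,1,1,2).

Computing H_k = (kernel of ∂_k) / (image of ∂_{k+1}):

  H_0: rank C_0 − rank ∂_1 = 7 − 6 = 1, and the invariant factors of ∂_1 are all 1, so H_0 ≅ Z.
  H_1: rank ker ∂_1 − rank ∂_2 = (18 − 6) − 12 = 0, and ∂_2 has invariant factor 2 > 1, so H_1 ≅ Z/2.
  H_2: rank ker ∂_2 − rank ∂_3 = (12 − 12) − 0 = 0, and there is no ∂_3, so H_2 ≅ 0.

As a check, the Euler characteristic is 7 − 18 + 12 = 1, which agrees with 1 − 0 + 0 = 1.

H_0 = Z,  H_1 = Z/2,  H_2 = 0.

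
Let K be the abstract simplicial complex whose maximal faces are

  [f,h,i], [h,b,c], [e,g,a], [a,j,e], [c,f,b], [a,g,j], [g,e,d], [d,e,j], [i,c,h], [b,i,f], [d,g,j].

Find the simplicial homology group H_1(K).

K has 10 vertices, 19 edges, 11 triangles.
rank ∂_1 = 8, rank ∂_2 = 10 ⇒ b_1 = 19 − 8 − 10 = 1; all invariant factors of ∂_2 are 1 so no torsion. So H_1 ≅ Z.

H_1 = Z.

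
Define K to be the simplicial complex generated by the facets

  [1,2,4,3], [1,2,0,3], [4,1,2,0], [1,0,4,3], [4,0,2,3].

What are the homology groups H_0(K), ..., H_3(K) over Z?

We work with the vertex ordering 0 < 1 < 2 < 3 < 4. The simplices of K, each written with vertices in increasing order, are:

  0-simplices (5): [0], [1], [2], [3], [4]
  1-simplices (10): [0,1], [0,2], [0,3], [0,4], [1,2], [1,3], [1,4], [2,3], [2,4], [3,4]
  2-simplices (10): [0,1,2], [0,1,3], [0,1,4], [0,2,3], [0,2,4], [0,3,4], [1,2,3], [1,2,4], [1,3,4], [2,3,4]
  3-simplices (5): [0,1,2,3], [0,1,2,4], [0,1,3,4], [0,2,3,4], [1,2,3,4]

giving chain groups C_0 ≅ Z^5, C_1 ≅ Z^10, C_2 ≅ Z^10, C_3 ≅ Z^5.

Boundary ∂_1: C_1 → C_0 sends each edge [p,q] (with p < q) to q − p. For instance
  ∂[0,4] = [4] − [0].
As a 5×10 matrix over Z this has rank 4, with invariant factors (1,1,1,1).

Boundary ∂_2: C_2 → C_1 sends each 2-simplex [p,q,r] to [q,r] − [p,r] + [p,q]. For instance
  ∂[0,1,3] = [1,3] − [0,3] + [0,1],
  ∂[0,3,4] = [3,4] − [0,4] + [0,3].
This gives a 10×10 integer matrix of rank 6; reducing to Smith normal form yields diagonal entries (1,1,1,1,1,1).

∂_3: C_3 → C_2 sends each 3-simplex σ to the alternating sum Σ_i (−1)^i (σ with its i-th vertex removed). For instance
  ∂[0,2,3,4] = [2,3,4] − [0,3,4] + [0,2,4] − [0,2,3],
  ∂[1,2,3,4] = [2,3,4] − [1,3,4] + [1,2,4] − [1,2,3].
The 10×5 boundary matrix has rank 4 and Smith normal form diag(1,1,1,1).

Computing H_k = (kernel of ∂_k) / (image of ∂_{k+1}):

  H_0: rank C_0 − rank ∂_1 = 5 − 4 = 1, and the invariant factors of ∂_1 are all 1, so H_0 = Z.
  H_1: rank ker ∂_1 − rank ∂_2 = (10 − 4) − 6 = 0, and the invariant factors of ∂_2 are all 1, so H_1 = 0.
  H_2: rank ker ∂_2 − rank ∂_3 = (10 − 6) − 4 = 0, and the invariant factors of ∂_3 are all 1, so H_2 = 0.
  H_3: rank ker ∂_3 − rank ∂_4 = (5 − 4) − 0 = 1, and there is no ∂_4, so H_3 = Z.

H_0 ≅ Z,  H_1 = 0,  H_2 = 0,  H_3 ≅ Z.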